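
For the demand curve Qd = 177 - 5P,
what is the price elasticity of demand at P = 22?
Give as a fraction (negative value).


dQ/dP = -5
At P = 22: Q = 177 - 5*22 = 67
E = (dQ/dP)(P/Q) = (-5)(22/67) = -110/67

-110/67


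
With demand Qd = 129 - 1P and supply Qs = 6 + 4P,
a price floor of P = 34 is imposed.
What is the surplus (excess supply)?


At P = 34:
Qd = 129 - 1*34 = 95
Qs = 6 + 4*34 = 142
Surplus = Qs - Qd = 142 - 95 = 47

47


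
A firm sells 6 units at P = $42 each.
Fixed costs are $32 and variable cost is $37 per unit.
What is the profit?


Total Revenue = P * Q = 42 * 6 = $252
Total Cost = FC + VC*Q = 32 + 37*6 = $254
Profit = TR - TC = 252 - 254 = $-2

$-2


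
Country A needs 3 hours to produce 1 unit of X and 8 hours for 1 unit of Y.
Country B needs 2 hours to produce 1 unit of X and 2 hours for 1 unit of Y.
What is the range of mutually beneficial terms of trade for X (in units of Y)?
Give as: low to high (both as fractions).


Opportunity cost of X for Country A = hours_X / hours_Y = 3/8 = 3/8 units of Y
Opportunity cost of X for Country B = hours_X / hours_Y = 2/2 = 1 units of Y
Terms of trade must be between the two opportunity costs.
Range: 3/8 to 1

3/8 to 1


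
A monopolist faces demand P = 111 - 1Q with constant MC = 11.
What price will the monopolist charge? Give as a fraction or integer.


MR = 111 - 2Q
Set MR = MC: 111 - 2Q = 11
Q* = 50
Substitute into demand:
P* = 111 - 1*50 = 61

61


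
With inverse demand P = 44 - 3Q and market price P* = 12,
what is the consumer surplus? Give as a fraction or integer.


Maximum willingness to pay (at Q=0): P_max = 44
Quantity demanded at P* = 12:
Q* = (44 - 12)/3 = 32/3
CS = (1/2) * Q* * (P_max - P*)
CS = (1/2) * 32/3 * (44 - 12)
CS = (1/2) * 32/3 * 32 = 512/3

512/3


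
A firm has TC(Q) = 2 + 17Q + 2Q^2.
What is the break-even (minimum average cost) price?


AC(Q) = 2/Q + 17 + 2Q
To minimize: dAC/dQ = -2/Q^2 + 2 = 0
Q^2 = 2/2 = 1
Q* = 1
Min AC = 2/1 + 17 + 2*1
Min AC = 2 + 17 + 2 = 21

21


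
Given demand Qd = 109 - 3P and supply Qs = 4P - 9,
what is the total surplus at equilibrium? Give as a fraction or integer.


Find equilibrium: 109 - 3P = 4P - 9
109 + 9 = 7P
P* = 118/7 = 118/7
Q* = 4*118/7 - 9 = 409/7
Inverse demand: P = 109/3 - Q/3, so P_max = 109/3
Inverse supply: P = 9/4 + Q/4, so P_min = 9/4
CS = (1/2) * 409/7 * (109/3 - 118/7) = 167281/294
PS = (1/2) * 409/7 * (118/7 - 9/4) = 167281/392
TS = CS + PS = 167281/294 + 167281/392 = 167281/168

167281/168


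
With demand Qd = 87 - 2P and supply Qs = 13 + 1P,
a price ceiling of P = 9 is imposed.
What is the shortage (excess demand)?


At P = 9:
Qd = 87 - 2*9 = 69
Qs = 13 + 1*9 = 22
Shortage = Qd - Qs = 69 - 22 = 47

47


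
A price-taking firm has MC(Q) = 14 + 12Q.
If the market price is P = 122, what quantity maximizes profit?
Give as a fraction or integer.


In perfect competition, profit is maximized where P = MC.
122 = 14 + 12Q
108 = 12Q
Q* = 108/12 = 9

9


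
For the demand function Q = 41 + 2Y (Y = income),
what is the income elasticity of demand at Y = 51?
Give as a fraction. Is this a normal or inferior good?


dQ/dY = 2
At Y = 51: Q = 41 + 2*51 = 143
Ey = (dQ/dY)(Y/Q) = 2 * 51 / 143 = 102/143
Since Ey > 0, this is a normal good.

102/143 (normal good)


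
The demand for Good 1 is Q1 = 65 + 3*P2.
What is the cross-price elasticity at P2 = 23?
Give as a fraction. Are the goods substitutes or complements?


dQ1/dP2 = 3
At P2 = 23: Q1 = 65 + 3*23 = 134
Exy = (dQ1/dP2)(P2/Q1) = 3 * 23 / 134 = 69/134
Since Exy > 0, the goods are substitutes.

69/134 (substitutes)


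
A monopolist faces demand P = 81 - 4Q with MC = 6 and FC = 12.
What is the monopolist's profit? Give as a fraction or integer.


MR = MC: 81 - 8Q = 6
Q* = 75/8
P* = 81 - 4*75/8 = 87/2
Profit = (P* - MC)*Q* - FC
= (87/2 - 6)*75/8 - 12
= 75/2*75/8 - 12
= 5625/16 - 12 = 5433/16

5433/16


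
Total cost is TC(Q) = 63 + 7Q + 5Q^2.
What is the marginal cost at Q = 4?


MC = dTC/dQ = 7 + 2*5*Q
At Q = 4:
MC = 7 + 10*4
MC = 7 + 40 = 47

47


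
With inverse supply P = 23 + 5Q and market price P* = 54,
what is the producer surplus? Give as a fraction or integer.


Minimum supply price (at Q=0): P_min = 23
Quantity supplied at P* = 54:
Q* = (54 - 23)/5 = 31/5
PS = (1/2) * Q* * (P* - P_min)
PS = (1/2) * 31/5 * (54 - 23)
PS = (1/2) * 31/5 * 31 = 961/10

961/10


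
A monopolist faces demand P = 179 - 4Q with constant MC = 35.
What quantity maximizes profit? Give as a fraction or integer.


TR = P*Q = (179 - 4Q)Q = 179Q - 4Q^2
MR = dTR/dQ = 179 - 8Q
Set MR = MC:
179 - 8Q = 35
144 = 8Q
Q* = 144/8 = 18

18


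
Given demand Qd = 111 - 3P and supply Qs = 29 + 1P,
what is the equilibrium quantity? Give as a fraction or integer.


First find equilibrium price:
111 - 3P = 29 + 1P
P* = 82/4 = 41/2
Then substitute into demand:
Q* = 111 - 3 * 41/2 = 99/2

99/2


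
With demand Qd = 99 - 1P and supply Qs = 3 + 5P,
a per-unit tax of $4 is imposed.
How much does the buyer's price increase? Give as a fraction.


With a per-unit tax, the buyer's price increase depends on relative slopes.
Supply slope: d = 5, Demand slope: b = 1
Buyer's price increase = d * tax / (b + d)
= 5 * 4 / (1 + 5)
= 20 / 6 = 10/3

10/3


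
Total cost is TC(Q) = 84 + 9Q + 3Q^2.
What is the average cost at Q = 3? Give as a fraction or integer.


TC(3) = 84 + 9*3 + 3*3^2
TC(3) = 84 + 27 + 27 = 138
AC = TC/Q = 138/3 = 46

46


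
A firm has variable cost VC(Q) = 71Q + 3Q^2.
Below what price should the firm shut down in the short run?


AVC(Q) = VC(Q)/Q = 71 + 3Q
AVC is increasing in Q, so minimum AVC is at Q -> 0+.
Min AVC = 71
The firm should shut down if P < 71.

71


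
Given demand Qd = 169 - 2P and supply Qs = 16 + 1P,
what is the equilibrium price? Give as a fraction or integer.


At equilibrium, Qd = Qs.
169 - 2P = 16 + 1P
169 - 16 = 2P + 1P
153 = 3P
P* = 153/3 = 51

51


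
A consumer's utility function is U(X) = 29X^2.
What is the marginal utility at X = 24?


MU = dU/dX = 29*2*X^(2-1)
MU = 58*X^1
At X = 24:
MU = 58 * 24^1
MU = 58 * 24 = 1392

1392


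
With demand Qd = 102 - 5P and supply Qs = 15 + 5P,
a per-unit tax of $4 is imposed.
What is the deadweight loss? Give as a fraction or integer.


Pre-tax equilibrium quantity: Q* = 117/2
Post-tax equilibrium quantity: Q_tax = 97/2
Reduction in quantity: Q* - Q_tax = 10
DWL = (1/2) * tax * (Q* - Q_tax)
DWL = (1/2) * 4 * 10 = 20

20


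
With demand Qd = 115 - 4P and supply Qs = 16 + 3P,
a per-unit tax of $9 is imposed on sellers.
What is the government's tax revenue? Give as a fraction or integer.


With tax on sellers, new supply: Qs' = 16 + 3(P - 9)
= 3P - 11
New equilibrium quantity:
Q_new = 43
Tax revenue = tax * Q_new = 9 * 43 = 387

387


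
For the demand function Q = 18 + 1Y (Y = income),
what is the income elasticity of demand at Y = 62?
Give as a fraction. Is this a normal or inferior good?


dQ/dY = 1
At Y = 62: Q = 18 + 1*62 = 80
Ey = (dQ/dY)(Y/Q) = 1 * 62 / 80 = 31/40
Since Ey > 0, this is a normal good.

31/40 (normal good)


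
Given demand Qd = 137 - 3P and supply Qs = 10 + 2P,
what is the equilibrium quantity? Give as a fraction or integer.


First find equilibrium price:
137 - 3P = 10 + 2P
P* = 127/5 = 127/5
Then substitute into demand:
Q* = 137 - 3 * 127/5 = 304/5

304/5


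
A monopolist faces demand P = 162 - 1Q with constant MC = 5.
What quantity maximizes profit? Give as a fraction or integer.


TR = P*Q = (162 - 1Q)Q = 162Q - 1Q^2
MR = dTR/dQ = 162 - 2Q
Set MR = MC:
162 - 2Q = 5
157 = 2Q
Q* = 157/2 = 157/2

157/2


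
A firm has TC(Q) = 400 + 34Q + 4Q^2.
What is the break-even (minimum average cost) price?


AC(Q) = 400/Q + 34 + 4Q
To minimize: dAC/dQ = -400/Q^2 + 4 = 0
Q^2 = 400/4 = 100
Q* = 10
Min AC = 400/10 + 34 + 4*10
Min AC = 40 + 34 + 40 = 114

114


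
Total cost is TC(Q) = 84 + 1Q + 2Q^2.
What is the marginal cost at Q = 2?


MC = dTC/dQ = 1 + 2*2*Q
At Q = 2:
MC = 1 + 4*2
MC = 1 + 8 = 9

9


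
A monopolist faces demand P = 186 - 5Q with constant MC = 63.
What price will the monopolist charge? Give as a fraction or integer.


MR = 186 - 10Q
Set MR = MC: 186 - 10Q = 63
Q* = 123/10
Substitute into demand:
P* = 186 - 5*123/10 = 249/2

249/2


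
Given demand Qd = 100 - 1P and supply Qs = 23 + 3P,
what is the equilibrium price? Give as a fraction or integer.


At equilibrium, Qd = Qs.
100 - 1P = 23 + 3P
100 - 23 = 1P + 3P
77 = 4P
P* = 77/4 = 77/4

77/4


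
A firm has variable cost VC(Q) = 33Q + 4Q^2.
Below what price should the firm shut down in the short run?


AVC(Q) = VC(Q)/Q = 33 + 4Q
AVC is increasing in Q, so minimum AVC is at Q -> 0+.
Min AVC = 33
The firm should shut down if P < 33.

33


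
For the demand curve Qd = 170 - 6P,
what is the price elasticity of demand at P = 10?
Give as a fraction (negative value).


dQ/dP = -6
At P = 10: Q = 170 - 6*10 = 110
E = (dQ/dP)(P/Q) = (-6)(10/110) = -6/11

-6/11


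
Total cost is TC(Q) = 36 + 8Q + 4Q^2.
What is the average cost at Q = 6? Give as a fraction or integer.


TC(6) = 36 + 8*6 + 4*6^2
TC(6) = 36 + 48 + 144 = 228
AC = TC/Q = 228/6 = 38

38


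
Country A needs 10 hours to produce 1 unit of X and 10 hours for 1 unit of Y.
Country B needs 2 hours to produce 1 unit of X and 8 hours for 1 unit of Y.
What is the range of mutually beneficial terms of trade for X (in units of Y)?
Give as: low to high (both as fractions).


Opportunity cost of X for Country A = hours_X / hours_Y = 10/10 = 1 units of Y
Opportunity cost of X for Country B = hours_X / hours_Y = 2/8 = 1/4 units of Y
Terms of trade must be between the two opportunity costs.
Range: 1/4 to 1

1/4 to 1


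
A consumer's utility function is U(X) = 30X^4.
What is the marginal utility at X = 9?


MU = dU/dX = 30*4*X^(4-1)
MU = 120*X^3
At X = 9:
MU = 120 * 9^3
MU = 120 * 729 = 87480

87480


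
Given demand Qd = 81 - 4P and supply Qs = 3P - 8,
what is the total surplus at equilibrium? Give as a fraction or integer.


Find equilibrium: 81 - 4P = 3P - 8
81 + 8 = 7P
P* = 89/7 = 89/7
Q* = 3*89/7 - 8 = 211/7
Inverse demand: P = 81/4 - Q/4, so P_max = 81/4
Inverse supply: P = 8/3 + Q/3, so P_min = 8/3
CS = (1/2) * 211/7 * (81/4 - 89/7) = 44521/392
PS = (1/2) * 211/7 * (89/7 - 8/3) = 44521/294
TS = CS + PS = 44521/392 + 44521/294 = 44521/168

44521/168


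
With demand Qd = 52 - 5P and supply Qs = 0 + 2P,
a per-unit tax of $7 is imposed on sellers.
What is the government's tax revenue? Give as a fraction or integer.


With tax on sellers, new supply: Qs' = 0 + 2(P - 7)
= 2P - 14
New equilibrium quantity:
Q_new = 34/7
Tax revenue = tax * Q_new = 7 * 34/7 = 34

34


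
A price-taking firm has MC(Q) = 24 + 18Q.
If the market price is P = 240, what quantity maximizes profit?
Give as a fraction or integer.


In perfect competition, profit is maximized where P = MC.
240 = 24 + 18Q
216 = 18Q
Q* = 216/18 = 12

12


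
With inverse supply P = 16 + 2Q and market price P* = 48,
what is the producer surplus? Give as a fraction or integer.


Minimum supply price (at Q=0): P_min = 16
Quantity supplied at P* = 48:
Q* = (48 - 16)/2 = 16
PS = (1/2) * Q* * (P* - P_min)
PS = (1/2) * 16 * (48 - 16)
PS = (1/2) * 16 * 32 = 256

256


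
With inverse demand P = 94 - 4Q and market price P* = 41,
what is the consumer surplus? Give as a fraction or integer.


Maximum willingness to pay (at Q=0): P_max = 94
Quantity demanded at P* = 41:
Q* = (94 - 41)/4 = 53/4
CS = (1/2) * Q* * (P_max - P*)
CS = (1/2) * 53/4 * (94 - 41)
CS = (1/2) * 53/4 * 53 = 2809/8

2809/8


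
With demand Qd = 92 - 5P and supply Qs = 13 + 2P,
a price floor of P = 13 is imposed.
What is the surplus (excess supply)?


At P = 13:
Qd = 92 - 5*13 = 27
Qs = 13 + 2*13 = 39
Surplus = Qs - Qd = 39 - 27 = 12

12


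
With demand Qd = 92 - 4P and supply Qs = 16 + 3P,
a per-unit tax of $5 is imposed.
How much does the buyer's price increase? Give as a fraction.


With a per-unit tax, the buyer's price increase depends on relative slopes.
Supply slope: d = 3, Demand slope: b = 4
Buyer's price increase = d * tax / (b + d)
= 3 * 5 / (4 + 3)
= 15 / 7 = 15/7

15/7


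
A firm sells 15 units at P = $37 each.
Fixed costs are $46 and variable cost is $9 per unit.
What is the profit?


Total Revenue = P * Q = 37 * 15 = $555
Total Cost = FC + VC*Q = 46 + 9*15 = $181
Profit = TR - TC = 555 - 181 = $374

$374


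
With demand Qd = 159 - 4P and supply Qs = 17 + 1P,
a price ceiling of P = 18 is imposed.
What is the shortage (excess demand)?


At P = 18:
Qd = 159 - 4*18 = 87
Qs = 17 + 1*18 = 35
Shortage = Qd - Qs = 87 - 35 = 52

52


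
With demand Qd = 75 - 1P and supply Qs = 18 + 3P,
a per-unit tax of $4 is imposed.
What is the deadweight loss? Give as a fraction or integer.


Pre-tax equilibrium quantity: Q* = 243/4
Post-tax equilibrium quantity: Q_tax = 231/4
Reduction in quantity: Q* - Q_tax = 3
DWL = (1/2) * tax * (Q* - Q_tax)
DWL = (1/2) * 4 * 3 = 6

6


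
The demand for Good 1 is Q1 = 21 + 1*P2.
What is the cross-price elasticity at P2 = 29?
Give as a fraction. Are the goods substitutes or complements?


dQ1/dP2 = 1
At P2 = 29: Q1 = 21 + 1*29 = 50
Exy = (dQ1/dP2)(P2/Q1) = 1 * 29 / 50 = 29/50
Since Exy > 0, the goods are substitutes.

29/50 (substitutes)


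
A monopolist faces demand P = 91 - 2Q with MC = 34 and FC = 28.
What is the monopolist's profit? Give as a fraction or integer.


MR = MC: 91 - 4Q = 34
Q* = 57/4
P* = 91 - 2*57/4 = 125/2
Profit = (P* - MC)*Q* - FC
= (125/2 - 34)*57/4 - 28
= 57/2*57/4 - 28
= 3249/8 - 28 = 3025/8

3025/8


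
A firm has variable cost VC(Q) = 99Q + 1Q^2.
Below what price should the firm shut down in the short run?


AVC(Q) = VC(Q)/Q = 99 + 1Q
AVC is increasing in Q, so minimum AVC is at Q -> 0+.
Min AVC = 99
The firm should shut down if P < 99.

99


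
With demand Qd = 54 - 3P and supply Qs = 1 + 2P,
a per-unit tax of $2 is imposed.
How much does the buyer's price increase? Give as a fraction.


With a per-unit tax, the buyer's price increase depends on relative slopes.
Supply slope: d = 2, Demand slope: b = 3
Buyer's price increase = d * tax / (b + d)
= 2 * 2 / (3 + 2)
= 4 / 5 = 4/5

4/5


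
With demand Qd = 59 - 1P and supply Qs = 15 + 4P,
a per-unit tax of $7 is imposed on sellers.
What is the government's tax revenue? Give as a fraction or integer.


With tax on sellers, new supply: Qs' = 15 + 4(P - 7)
= 4P - 13
New equilibrium quantity:
Q_new = 223/5
Tax revenue = tax * Q_new = 7 * 223/5 = 1561/5

1561/5


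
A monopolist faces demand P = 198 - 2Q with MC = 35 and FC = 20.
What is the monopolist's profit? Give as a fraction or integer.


MR = MC: 198 - 4Q = 35
Q* = 163/4
P* = 198 - 2*163/4 = 233/2
Profit = (P* - MC)*Q* - FC
= (233/2 - 35)*163/4 - 20
= 163/2*163/4 - 20
= 26569/8 - 20 = 26409/8

26409/8


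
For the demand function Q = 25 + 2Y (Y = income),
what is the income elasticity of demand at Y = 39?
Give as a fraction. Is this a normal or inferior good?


dQ/dY = 2
At Y = 39: Q = 25 + 2*39 = 103
Ey = (dQ/dY)(Y/Q) = 2 * 39 / 103 = 78/103
Since Ey > 0, this is a normal good.

78/103 (normal good)


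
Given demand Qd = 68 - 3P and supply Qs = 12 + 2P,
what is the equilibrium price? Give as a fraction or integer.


At equilibrium, Qd = Qs.
68 - 3P = 12 + 2P
68 - 12 = 3P + 2P
56 = 5P
P* = 56/5 = 56/5

56/5


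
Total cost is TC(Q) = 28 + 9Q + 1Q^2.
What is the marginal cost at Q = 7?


MC = dTC/dQ = 9 + 2*1*Q
At Q = 7:
MC = 9 + 2*7
MC = 9 + 14 = 23

23


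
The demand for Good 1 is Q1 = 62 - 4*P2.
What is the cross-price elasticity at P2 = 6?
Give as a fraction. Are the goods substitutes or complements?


dQ1/dP2 = -4
At P2 = 6: Q1 = 62 - 4*6 = 38
Exy = (dQ1/dP2)(P2/Q1) = -4 * 6 / 38 = -12/19
Since Exy < 0, the goods are complements.

-12/19 (complements)


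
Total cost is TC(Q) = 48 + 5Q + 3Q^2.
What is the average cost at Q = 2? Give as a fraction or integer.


TC(2) = 48 + 5*2 + 3*2^2
TC(2) = 48 + 10 + 12 = 70
AC = TC/Q = 70/2 = 35

35


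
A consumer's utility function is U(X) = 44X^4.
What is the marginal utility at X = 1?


MU = dU/dX = 44*4*X^(4-1)
MU = 176*X^3
At X = 1:
MU = 176 * 1^3
MU = 176 * 1 = 176

176


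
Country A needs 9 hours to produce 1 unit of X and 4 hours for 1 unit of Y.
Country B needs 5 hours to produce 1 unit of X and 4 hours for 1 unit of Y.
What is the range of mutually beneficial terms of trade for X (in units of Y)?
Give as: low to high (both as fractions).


Opportunity cost of X for Country A = hours_X / hours_Y = 9/4 = 9/4 units of Y
Opportunity cost of X for Country B = hours_X / hours_Y = 5/4 = 5/4 units of Y
Terms of trade must be between the two opportunity costs.
Range: 5/4 to 9/4

5/4 to 9/4


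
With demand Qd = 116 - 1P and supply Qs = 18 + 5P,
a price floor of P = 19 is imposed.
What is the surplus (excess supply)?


At P = 19:
Qd = 116 - 1*19 = 97
Qs = 18 + 5*19 = 113
Surplus = Qs - Qd = 113 - 97 = 16

16


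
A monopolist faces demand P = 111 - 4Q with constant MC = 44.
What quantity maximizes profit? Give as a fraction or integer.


TR = P*Q = (111 - 4Q)Q = 111Q - 4Q^2
MR = dTR/dQ = 111 - 8Q
Set MR = MC:
111 - 8Q = 44
67 = 8Q
Q* = 67/8 = 67/8

67/8


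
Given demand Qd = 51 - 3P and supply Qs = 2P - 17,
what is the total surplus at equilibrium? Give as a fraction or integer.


Find equilibrium: 51 - 3P = 2P - 17
51 + 17 = 5P
P* = 68/5 = 68/5
Q* = 2*68/5 - 17 = 51/5
Inverse demand: P = 17 - Q/3, so P_max = 17
Inverse supply: P = 17/2 + Q/2, so P_min = 17/2
CS = (1/2) * 51/5 * (17 - 68/5) = 867/50
PS = (1/2) * 51/5 * (68/5 - 17/2) = 2601/100
TS = CS + PS = 867/50 + 2601/100 = 867/20

867/20


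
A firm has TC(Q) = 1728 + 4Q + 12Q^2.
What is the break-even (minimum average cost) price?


AC(Q) = 1728/Q + 4 + 12Q
To minimize: dAC/dQ = -1728/Q^2 + 12 = 0
Q^2 = 1728/12 = 144
Q* = 12
Min AC = 1728/12 + 4 + 12*12
Min AC = 144 + 4 + 144 = 292

292


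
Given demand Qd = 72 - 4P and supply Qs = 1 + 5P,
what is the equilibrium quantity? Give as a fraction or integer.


First find equilibrium price:
72 - 4P = 1 + 5P
P* = 71/9 = 71/9
Then substitute into demand:
Q* = 72 - 4 * 71/9 = 364/9

364/9


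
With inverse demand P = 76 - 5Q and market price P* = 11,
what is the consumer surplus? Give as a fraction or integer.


Maximum willingness to pay (at Q=0): P_max = 76
Quantity demanded at P* = 11:
Q* = (76 - 11)/5 = 13
CS = (1/2) * Q* * (P_max - P*)
CS = (1/2) * 13 * (76 - 11)
CS = (1/2) * 13 * 65 = 845/2

845/2


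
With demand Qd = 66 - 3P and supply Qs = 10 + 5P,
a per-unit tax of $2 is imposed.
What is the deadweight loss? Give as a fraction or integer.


Pre-tax equilibrium quantity: Q* = 45
Post-tax equilibrium quantity: Q_tax = 165/4
Reduction in quantity: Q* - Q_tax = 15/4
DWL = (1/2) * tax * (Q* - Q_tax)
DWL = (1/2) * 2 * 15/4 = 15/4

15/4


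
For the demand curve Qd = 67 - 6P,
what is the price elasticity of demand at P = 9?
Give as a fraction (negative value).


dQ/dP = -6
At P = 9: Q = 67 - 6*9 = 13
E = (dQ/dP)(P/Q) = (-6)(9/13) = -54/13

-54/13


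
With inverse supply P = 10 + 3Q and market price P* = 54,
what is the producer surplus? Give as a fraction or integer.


Minimum supply price (at Q=0): P_min = 10
Quantity supplied at P* = 54:
Q* = (54 - 10)/3 = 44/3
PS = (1/2) * Q* * (P* - P_min)
PS = (1/2) * 44/3 * (54 - 10)
PS = (1/2) * 44/3 * 44 = 968/3

968/3


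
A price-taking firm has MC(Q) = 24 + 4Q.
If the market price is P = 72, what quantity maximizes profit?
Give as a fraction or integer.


In perfect competition, profit is maximized where P = MC.
72 = 24 + 4Q
48 = 4Q
Q* = 48/4 = 12

12


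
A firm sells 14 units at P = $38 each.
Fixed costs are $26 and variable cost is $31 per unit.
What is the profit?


Total Revenue = P * Q = 38 * 14 = $532
Total Cost = FC + VC*Q = 26 + 31*14 = $460
Profit = TR - TC = 532 - 460 = $72

$72


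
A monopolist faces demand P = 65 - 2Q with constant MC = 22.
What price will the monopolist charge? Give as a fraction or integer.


MR = 65 - 4Q
Set MR = MC: 65 - 4Q = 22
Q* = 43/4
Substitute into demand:
P* = 65 - 2*43/4 = 87/2

87/2


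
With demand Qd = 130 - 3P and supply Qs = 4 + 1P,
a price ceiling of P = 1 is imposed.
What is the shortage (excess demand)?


At P = 1:
Qd = 130 - 3*1 = 127
Qs = 4 + 1*1 = 5
Shortage = Qd - Qs = 127 - 5 = 122

122


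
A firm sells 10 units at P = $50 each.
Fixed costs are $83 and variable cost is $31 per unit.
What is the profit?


Total Revenue = P * Q = 50 * 10 = $500
Total Cost = FC + VC*Q = 83 + 31*10 = $393
Profit = TR - TC = 500 - 393 = $107

$107


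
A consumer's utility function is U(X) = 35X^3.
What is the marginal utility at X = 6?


MU = dU/dX = 35*3*X^(3-1)
MU = 105*X^2
At X = 6:
MU = 105 * 6^2
MU = 105 * 36 = 3780

3780


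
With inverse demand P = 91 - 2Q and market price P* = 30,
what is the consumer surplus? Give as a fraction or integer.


Maximum willingness to pay (at Q=0): P_max = 91
Quantity demanded at P* = 30:
Q* = (91 - 30)/2 = 61/2
CS = (1/2) * Q* * (P_max - P*)
CS = (1/2) * 61/2 * (91 - 30)
CS = (1/2) * 61/2 * 61 = 3721/4

3721/4


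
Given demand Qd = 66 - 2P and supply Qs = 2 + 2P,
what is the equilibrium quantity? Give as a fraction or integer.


First find equilibrium price:
66 - 2P = 2 + 2P
P* = 64/4 = 16
Then substitute into demand:
Q* = 66 - 2 * 16 = 34

34


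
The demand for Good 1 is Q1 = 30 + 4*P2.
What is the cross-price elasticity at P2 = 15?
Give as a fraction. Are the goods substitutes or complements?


dQ1/dP2 = 4
At P2 = 15: Q1 = 30 + 4*15 = 90
Exy = (dQ1/dP2)(P2/Q1) = 4 * 15 / 90 = 2/3
Since Exy > 0, the goods are substitutes.

2/3 (substitutes)


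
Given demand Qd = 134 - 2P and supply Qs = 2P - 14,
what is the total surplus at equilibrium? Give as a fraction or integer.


Find equilibrium: 134 - 2P = 2P - 14
134 + 14 = 4P
P* = 148/4 = 37
Q* = 2*37 - 14 = 60
Inverse demand: P = 67 - Q/2, so P_max = 67
Inverse supply: P = 7 + Q/2, so P_min = 7
CS = (1/2) * 60 * (67 - 37) = 900
PS = (1/2) * 60 * (37 - 7) = 900
TS = CS + PS = 900 + 900 = 1800

1800


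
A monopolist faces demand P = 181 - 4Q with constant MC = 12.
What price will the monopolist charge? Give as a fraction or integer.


MR = 181 - 8Q
Set MR = MC: 181 - 8Q = 12
Q* = 169/8
Substitute into demand:
P* = 181 - 4*169/8 = 193/2

193/2


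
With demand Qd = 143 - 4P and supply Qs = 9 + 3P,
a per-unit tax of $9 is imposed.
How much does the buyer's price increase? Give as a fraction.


With a per-unit tax, the buyer's price increase depends on relative slopes.
Supply slope: d = 3, Demand slope: b = 4
Buyer's price increase = d * tax / (b + d)
= 3 * 9 / (4 + 3)
= 27 / 7 = 27/7

27/7


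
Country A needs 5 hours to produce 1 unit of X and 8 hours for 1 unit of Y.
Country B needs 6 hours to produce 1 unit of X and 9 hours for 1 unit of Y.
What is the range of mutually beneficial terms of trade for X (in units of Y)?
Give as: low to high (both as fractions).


Opportunity cost of X for Country A = hours_X / hours_Y = 5/8 = 5/8 units of Y
Opportunity cost of X for Country B = hours_X / hours_Y = 6/9 = 2/3 units of Y
Terms of trade must be between the two opportunity costs.
Range: 5/8 to 2/3

5/8 to 2/3


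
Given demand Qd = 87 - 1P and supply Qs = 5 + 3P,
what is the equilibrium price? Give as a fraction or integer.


At equilibrium, Qd = Qs.
87 - 1P = 5 + 3P
87 - 5 = 1P + 3P
82 = 4P
P* = 82/4 = 41/2

41/2


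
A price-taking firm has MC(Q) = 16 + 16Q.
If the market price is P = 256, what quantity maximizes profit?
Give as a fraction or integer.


In perfect competition, profit is maximized where P = MC.
256 = 16 + 16Q
240 = 16Q
Q* = 240/16 = 15

15


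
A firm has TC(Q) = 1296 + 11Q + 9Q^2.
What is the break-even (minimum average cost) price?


AC(Q) = 1296/Q + 11 + 9Q
To minimize: dAC/dQ = -1296/Q^2 + 9 = 0
Q^2 = 1296/9 = 144
Q* = 12
Min AC = 1296/12 + 11 + 9*12
Min AC = 108 + 11 + 108 = 227

227


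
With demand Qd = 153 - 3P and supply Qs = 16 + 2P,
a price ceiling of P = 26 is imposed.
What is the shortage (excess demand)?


At P = 26:
Qd = 153 - 3*26 = 75
Qs = 16 + 2*26 = 68
Shortage = Qd - Qs = 75 - 68 = 7

7


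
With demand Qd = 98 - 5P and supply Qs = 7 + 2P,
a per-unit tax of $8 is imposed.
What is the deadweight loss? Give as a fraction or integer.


Pre-tax equilibrium quantity: Q* = 33
Post-tax equilibrium quantity: Q_tax = 151/7
Reduction in quantity: Q* - Q_tax = 80/7
DWL = (1/2) * tax * (Q* - Q_tax)
DWL = (1/2) * 8 * 80/7 = 320/7

320/7


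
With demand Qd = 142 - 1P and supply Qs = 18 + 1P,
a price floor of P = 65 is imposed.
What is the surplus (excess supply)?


At P = 65:
Qd = 142 - 1*65 = 77
Qs = 18 + 1*65 = 83
Surplus = Qs - Qd = 83 - 77 = 6

6


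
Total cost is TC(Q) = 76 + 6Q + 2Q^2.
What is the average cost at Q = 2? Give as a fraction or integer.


TC(2) = 76 + 6*2 + 2*2^2
TC(2) = 76 + 12 + 8 = 96
AC = TC/Q = 96/2 = 48

48


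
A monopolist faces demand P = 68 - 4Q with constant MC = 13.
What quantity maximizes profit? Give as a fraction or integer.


TR = P*Q = (68 - 4Q)Q = 68Q - 4Q^2
MR = dTR/dQ = 68 - 8Q
Set MR = MC:
68 - 8Q = 13
55 = 8Q
Q* = 55/8 = 55/8

55/8


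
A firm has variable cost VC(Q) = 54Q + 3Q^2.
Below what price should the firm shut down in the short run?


AVC(Q) = VC(Q)/Q = 54 + 3Q
AVC is increasing in Q, so minimum AVC is at Q -> 0+.
Min AVC = 54
The firm should shut down if P < 54.

54


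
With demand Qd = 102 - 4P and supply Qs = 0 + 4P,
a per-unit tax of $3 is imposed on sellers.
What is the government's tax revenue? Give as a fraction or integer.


With tax on sellers, new supply: Qs' = 0 + 4(P - 3)
= 4P - 12
New equilibrium quantity:
Q_new = 45
Tax revenue = tax * Q_new = 3 * 45 = 135

135


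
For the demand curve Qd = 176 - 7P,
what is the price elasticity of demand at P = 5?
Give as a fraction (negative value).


dQ/dP = -7
At P = 5: Q = 176 - 7*5 = 141
E = (dQ/dP)(P/Q) = (-7)(5/141) = -35/141

-35/141


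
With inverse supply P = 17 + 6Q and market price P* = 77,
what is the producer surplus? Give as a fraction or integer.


Minimum supply price (at Q=0): P_min = 17
Quantity supplied at P* = 77:
Q* = (77 - 17)/6 = 10
PS = (1/2) * Q* * (P* - P_min)
PS = (1/2) * 10 * (77 - 17)
PS = (1/2) * 10 * 60 = 300

300


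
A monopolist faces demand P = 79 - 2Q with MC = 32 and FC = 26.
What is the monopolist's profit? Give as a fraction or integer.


MR = MC: 79 - 4Q = 32
Q* = 47/4
P* = 79 - 2*47/4 = 111/2
Profit = (P* - MC)*Q* - FC
= (111/2 - 32)*47/4 - 26
= 47/2*47/4 - 26
= 2209/8 - 26 = 2001/8

2001/8


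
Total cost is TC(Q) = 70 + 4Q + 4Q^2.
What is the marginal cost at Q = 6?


MC = dTC/dQ = 4 + 2*4*Q
At Q = 6:
MC = 4 + 8*6
MC = 4 + 48 = 52

52


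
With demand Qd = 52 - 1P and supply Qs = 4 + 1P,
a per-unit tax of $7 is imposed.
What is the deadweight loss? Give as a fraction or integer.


Pre-tax equilibrium quantity: Q* = 28
Post-tax equilibrium quantity: Q_tax = 49/2
Reduction in quantity: Q* - Q_tax = 7/2
DWL = (1/2) * tax * (Q* - Q_tax)
DWL = (1/2) * 7 * 7/2 = 49/4

49/4


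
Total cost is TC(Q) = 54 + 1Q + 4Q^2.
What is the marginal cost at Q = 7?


MC = dTC/dQ = 1 + 2*4*Q
At Q = 7:
MC = 1 + 8*7
MC = 1 + 56 = 57

57


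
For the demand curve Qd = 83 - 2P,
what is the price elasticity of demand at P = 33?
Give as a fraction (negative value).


dQ/dP = -2
At P = 33: Q = 83 - 2*33 = 17
E = (dQ/dP)(P/Q) = (-2)(33/17) = -66/17

-66/17


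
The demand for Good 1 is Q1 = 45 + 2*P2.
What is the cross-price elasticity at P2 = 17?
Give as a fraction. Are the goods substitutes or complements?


dQ1/dP2 = 2
At P2 = 17: Q1 = 45 + 2*17 = 79
Exy = (dQ1/dP2)(P2/Q1) = 2 * 17 / 79 = 34/79
Since Exy > 0, the goods are substitutes.

34/79 (substitutes)


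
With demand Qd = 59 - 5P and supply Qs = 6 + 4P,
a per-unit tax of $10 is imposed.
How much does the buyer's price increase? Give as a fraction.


With a per-unit tax, the buyer's price increase depends on relative slopes.
Supply slope: d = 4, Demand slope: b = 5
Buyer's price increase = d * tax / (b + d)
= 4 * 10 / (5 + 4)
= 40 / 9 = 40/9

40/9


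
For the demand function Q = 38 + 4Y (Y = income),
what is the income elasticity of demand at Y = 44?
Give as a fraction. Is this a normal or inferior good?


dQ/dY = 4
At Y = 44: Q = 38 + 4*44 = 214
Ey = (dQ/dY)(Y/Q) = 4 * 44 / 214 = 88/107
Since Ey > 0, this is a normal good.

88/107 (normal good)


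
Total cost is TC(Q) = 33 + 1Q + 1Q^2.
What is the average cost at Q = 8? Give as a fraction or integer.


TC(8) = 33 + 1*8 + 1*8^2
TC(8) = 33 + 8 + 64 = 105
AC = TC/Q = 105/8 = 105/8

105/8


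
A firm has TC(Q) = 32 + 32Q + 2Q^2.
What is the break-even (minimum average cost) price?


AC(Q) = 32/Q + 32 + 2Q
To minimize: dAC/dQ = -32/Q^2 + 2 = 0
Q^2 = 32/2 = 16
Q* = 4
Min AC = 32/4 + 32 + 2*4
Min AC = 8 + 32 + 8 = 48

48


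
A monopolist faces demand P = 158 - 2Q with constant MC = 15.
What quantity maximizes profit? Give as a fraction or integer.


TR = P*Q = (158 - 2Q)Q = 158Q - 2Q^2
MR = dTR/dQ = 158 - 4Q
Set MR = MC:
158 - 4Q = 15
143 = 4Q
Q* = 143/4 = 143/4

143/4


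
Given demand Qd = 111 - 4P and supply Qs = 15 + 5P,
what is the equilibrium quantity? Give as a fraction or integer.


First find equilibrium price:
111 - 4P = 15 + 5P
P* = 96/9 = 32/3
Then substitute into demand:
Q* = 111 - 4 * 32/3 = 205/3

205/3


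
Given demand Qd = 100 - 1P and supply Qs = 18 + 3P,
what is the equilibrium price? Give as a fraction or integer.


At equilibrium, Qd = Qs.
100 - 1P = 18 + 3P
100 - 18 = 1P + 3P
82 = 4P
P* = 82/4 = 41/2

41/2


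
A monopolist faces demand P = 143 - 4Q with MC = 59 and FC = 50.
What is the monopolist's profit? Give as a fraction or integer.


MR = MC: 143 - 8Q = 59
Q* = 21/2
P* = 143 - 4*21/2 = 101
Profit = (P* - MC)*Q* - FC
= (101 - 59)*21/2 - 50
= 42*21/2 - 50
= 441 - 50 = 391

391


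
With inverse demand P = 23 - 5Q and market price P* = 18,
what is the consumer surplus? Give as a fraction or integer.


Maximum willingness to pay (at Q=0): P_max = 23
Quantity demanded at P* = 18:
Q* = (23 - 18)/5 = 1
CS = (1/2) * Q* * (P_max - P*)
CS = (1/2) * 1 * (23 - 18)
CS = (1/2) * 1 * 5 = 5/2

5/2


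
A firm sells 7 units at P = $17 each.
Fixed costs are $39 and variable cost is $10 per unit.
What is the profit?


Total Revenue = P * Q = 17 * 7 = $119
Total Cost = FC + VC*Q = 39 + 10*7 = $109
Profit = TR - TC = 119 - 109 = $10

$10


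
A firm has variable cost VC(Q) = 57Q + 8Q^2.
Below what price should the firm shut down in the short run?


AVC(Q) = VC(Q)/Q = 57 + 8Q
AVC is increasing in Q, so minimum AVC is at Q -> 0+.
Min AVC = 57
The firm should shut down if P < 57.

57


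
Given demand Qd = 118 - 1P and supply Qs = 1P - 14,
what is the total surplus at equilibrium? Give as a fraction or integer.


Find equilibrium: 118 - 1P = 1P - 14
118 + 14 = 2P
P* = 132/2 = 66
Q* = 1*66 - 14 = 52
Inverse demand: P = 118 - Q/1, so P_max = 118
Inverse supply: P = 14 + Q/1, so P_min = 14
CS = (1/2) * 52 * (118 - 66) = 1352
PS = (1/2) * 52 * (66 - 14) = 1352
TS = CS + PS = 1352 + 1352 = 2704

2704


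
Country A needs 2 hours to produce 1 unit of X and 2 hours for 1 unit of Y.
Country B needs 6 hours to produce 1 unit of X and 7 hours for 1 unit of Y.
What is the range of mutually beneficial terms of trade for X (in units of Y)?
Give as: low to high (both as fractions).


Opportunity cost of X for Country A = hours_X / hours_Y = 2/2 = 1 units of Y
Opportunity cost of X for Country B = hours_X / hours_Y = 6/7 = 6/7 units of Y
Terms of trade must be between the two opportunity costs.
Range: 6/7 to 1

6/7 to 1


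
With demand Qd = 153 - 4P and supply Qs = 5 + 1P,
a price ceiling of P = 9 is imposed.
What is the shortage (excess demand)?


At P = 9:
Qd = 153 - 4*9 = 117
Qs = 5 + 1*9 = 14
Shortage = Qd - Qs = 117 - 14 = 103

103


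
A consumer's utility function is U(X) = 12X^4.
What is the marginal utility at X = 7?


MU = dU/dX = 12*4*X^(4-1)
MU = 48*X^3
At X = 7:
MU = 48 * 7^3
MU = 48 * 343 = 16464

16464


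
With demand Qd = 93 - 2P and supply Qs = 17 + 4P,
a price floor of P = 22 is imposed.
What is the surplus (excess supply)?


At P = 22:
Qd = 93 - 2*22 = 49
Qs = 17 + 4*22 = 105
Surplus = Qs - Qd = 105 - 49 = 56

56


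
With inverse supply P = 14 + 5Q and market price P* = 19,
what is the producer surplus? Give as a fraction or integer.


Minimum supply price (at Q=0): P_min = 14
Quantity supplied at P* = 19:
Q* = (19 - 14)/5 = 1
PS = (1/2) * Q* * (P* - P_min)
PS = (1/2) * 1 * (19 - 14)
PS = (1/2) * 1 * 5 = 5/2

5/2


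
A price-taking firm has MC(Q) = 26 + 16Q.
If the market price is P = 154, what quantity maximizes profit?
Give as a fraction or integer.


In perfect competition, profit is maximized where P = MC.
154 = 26 + 16Q
128 = 16Q
Q* = 128/16 = 8

8


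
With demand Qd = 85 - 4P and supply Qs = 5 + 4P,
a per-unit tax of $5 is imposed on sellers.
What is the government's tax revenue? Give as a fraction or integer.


With tax on sellers, new supply: Qs' = 5 + 4(P - 5)
= 4P - 15
New equilibrium quantity:
Q_new = 35
Tax revenue = tax * Q_new = 5 * 35 = 175

175


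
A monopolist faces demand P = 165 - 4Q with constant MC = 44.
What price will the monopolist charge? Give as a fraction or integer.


MR = 165 - 8Q
Set MR = MC: 165 - 8Q = 44
Q* = 121/8
Substitute into demand:
P* = 165 - 4*121/8 = 209/2

209/2


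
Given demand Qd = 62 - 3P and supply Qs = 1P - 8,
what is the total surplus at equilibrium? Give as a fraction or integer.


Find equilibrium: 62 - 3P = 1P - 8
62 + 8 = 4P
P* = 70/4 = 35/2
Q* = 1*35/2 - 8 = 19/2
Inverse demand: P = 62/3 - Q/3, so P_max = 62/3
Inverse supply: P = 8 + Q/1, so P_min = 8
CS = (1/2) * 19/2 * (62/3 - 35/2) = 361/24
PS = (1/2) * 19/2 * (35/2 - 8) = 361/8
TS = CS + PS = 361/24 + 361/8 = 361/6

361/6


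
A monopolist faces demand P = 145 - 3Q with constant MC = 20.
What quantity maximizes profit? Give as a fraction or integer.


TR = P*Q = (145 - 3Q)Q = 145Q - 3Q^2
MR = dTR/dQ = 145 - 6Q
Set MR = MC:
145 - 6Q = 20
125 = 6Q
Q* = 125/6 = 125/6

125/6


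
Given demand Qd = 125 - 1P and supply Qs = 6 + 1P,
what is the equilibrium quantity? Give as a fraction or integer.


First find equilibrium price:
125 - 1P = 6 + 1P
P* = 119/2 = 119/2
Then substitute into demand:
Q* = 125 - 1 * 119/2 = 131/2

131/2


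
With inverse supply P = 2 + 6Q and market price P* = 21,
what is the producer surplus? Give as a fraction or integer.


Minimum supply price (at Q=0): P_min = 2
Quantity supplied at P* = 21:
Q* = (21 - 2)/6 = 19/6
PS = (1/2) * Q* * (P* - P_min)
PS = (1/2) * 19/6 * (21 - 2)
PS = (1/2) * 19/6 * 19 = 361/12

361/12


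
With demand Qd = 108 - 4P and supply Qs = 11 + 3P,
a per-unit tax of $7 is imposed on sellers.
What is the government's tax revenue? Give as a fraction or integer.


With tax on sellers, new supply: Qs' = 11 + 3(P - 7)
= 3P - 10
New equilibrium quantity:
Q_new = 284/7
Tax revenue = tax * Q_new = 7 * 284/7 = 284

284


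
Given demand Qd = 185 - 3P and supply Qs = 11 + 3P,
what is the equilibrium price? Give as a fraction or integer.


At equilibrium, Qd = Qs.
185 - 3P = 11 + 3P
185 - 11 = 3P + 3P
174 = 6P
P* = 174/6 = 29

29


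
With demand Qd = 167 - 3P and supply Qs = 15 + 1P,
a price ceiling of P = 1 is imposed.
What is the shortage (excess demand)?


At P = 1:
Qd = 167 - 3*1 = 164
Qs = 15 + 1*1 = 16
Shortage = Qd - Qs = 164 - 16 = 148

148


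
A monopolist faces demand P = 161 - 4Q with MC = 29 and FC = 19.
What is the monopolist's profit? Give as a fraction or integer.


MR = MC: 161 - 8Q = 29
Q* = 33/2
P* = 161 - 4*33/2 = 95
Profit = (P* - MC)*Q* - FC
= (95 - 29)*33/2 - 19
= 66*33/2 - 19
= 1089 - 19 = 1070

1070


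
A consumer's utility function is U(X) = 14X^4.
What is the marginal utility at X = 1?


MU = dU/dX = 14*4*X^(4-1)
MU = 56*X^3
At X = 1:
MU = 56 * 1^3
MU = 56 * 1 = 56

56


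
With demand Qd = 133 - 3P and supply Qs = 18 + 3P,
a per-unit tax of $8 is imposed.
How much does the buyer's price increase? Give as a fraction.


With a per-unit tax, the buyer's price increase depends on relative slopes.
Supply slope: d = 3, Demand slope: b = 3
Buyer's price increase = d * tax / (b + d)
= 3 * 8 / (3 + 3)
= 24 / 6 = 4

4


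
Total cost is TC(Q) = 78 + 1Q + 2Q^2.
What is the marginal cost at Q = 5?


MC = dTC/dQ = 1 + 2*2*Q
At Q = 5:
MC = 1 + 4*5
MC = 1 + 20 = 21

21


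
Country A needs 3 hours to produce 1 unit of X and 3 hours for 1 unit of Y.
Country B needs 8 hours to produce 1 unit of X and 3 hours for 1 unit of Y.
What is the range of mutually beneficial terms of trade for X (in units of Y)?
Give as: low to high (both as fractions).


Opportunity cost of X for Country A = hours_X / hours_Y = 3/3 = 1 units of Y
Opportunity cost of X for Country B = hours_X / hours_Y = 8/3 = 8/3 units of Y
Terms of trade must be between the two opportunity costs.
Range: 1 to 8/3

1 to 8/3


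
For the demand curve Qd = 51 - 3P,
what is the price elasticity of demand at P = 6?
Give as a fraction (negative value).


dQ/dP = -3
At P = 6: Q = 51 - 3*6 = 33
E = (dQ/dP)(P/Q) = (-3)(6/33) = -6/11

-6/11


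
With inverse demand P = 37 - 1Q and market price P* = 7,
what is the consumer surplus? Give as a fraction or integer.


Maximum willingness to pay (at Q=0): P_max = 37
Quantity demanded at P* = 7:
Q* = (37 - 7)/1 = 30
CS = (1/2) * Q* * (P_max - P*)
CS = (1/2) * 30 * (37 - 7)
CS = (1/2) * 30 * 30 = 450

450


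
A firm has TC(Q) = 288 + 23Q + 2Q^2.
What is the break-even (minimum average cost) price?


AC(Q) = 288/Q + 23 + 2Q
To minimize: dAC/dQ = -288/Q^2 + 2 = 0
Q^2 = 288/2 = 144
Q* = 12
Min AC = 288/12 + 23 + 2*12
Min AC = 24 + 23 + 24 = 71

71


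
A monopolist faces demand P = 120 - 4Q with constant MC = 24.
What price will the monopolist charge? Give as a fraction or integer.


MR = 120 - 8Q
Set MR = MC: 120 - 8Q = 24
Q* = 12
Substitute into demand:
P* = 120 - 4*12 = 72

72


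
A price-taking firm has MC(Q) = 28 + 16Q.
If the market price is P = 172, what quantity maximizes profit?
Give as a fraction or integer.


In perfect competition, profit is maximized where P = MC.
172 = 28 + 16Q
144 = 16Q
Q* = 144/16 = 9

9


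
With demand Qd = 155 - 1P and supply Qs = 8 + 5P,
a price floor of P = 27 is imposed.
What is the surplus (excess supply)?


At P = 27:
Qd = 155 - 1*27 = 128
Qs = 8 + 5*27 = 143
Surplus = Qs - Qd = 143 - 128 = 15

15


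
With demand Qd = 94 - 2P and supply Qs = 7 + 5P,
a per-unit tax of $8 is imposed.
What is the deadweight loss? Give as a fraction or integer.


Pre-tax equilibrium quantity: Q* = 484/7
Post-tax equilibrium quantity: Q_tax = 404/7
Reduction in quantity: Q* - Q_tax = 80/7
DWL = (1/2) * tax * (Q* - Q_tax)
DWL = (1/2) * 8 * 80/7 = 320/7

320/7


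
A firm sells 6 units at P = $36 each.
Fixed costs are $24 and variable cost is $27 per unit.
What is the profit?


Total Revenue = P * Q = 36 * 6 = $216
Total Cost = FC + VC*Q = 24 + 27*6 = $186
Profit = TR - TC = 216 - 186 = $30

$30


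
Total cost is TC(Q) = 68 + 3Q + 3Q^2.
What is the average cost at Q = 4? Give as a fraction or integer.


TC(4) = 68 + 3*4 + 3*4^2
TC(4) = 68 + 12 + 48 = 128
AC = TC/Q = 128/4 = 32

32


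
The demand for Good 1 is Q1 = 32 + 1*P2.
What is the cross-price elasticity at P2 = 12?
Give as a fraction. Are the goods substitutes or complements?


dQ1/dP2 = 1
At P2 = 12: Q1 = 32 + 1*12 = 44
Exy = (dQ1/dP2)(P2/Q1) = 1 * 12 / 44 = 3/11
Since Exy > 0, the goods are substitutes.

3/11 (substitutes)


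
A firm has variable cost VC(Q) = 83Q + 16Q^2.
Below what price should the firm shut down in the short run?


AVC(Q) = VC(Q)/Q = 83 + 16Q
AVC is increasing in Q, so minimum AVC is at Q -> 0+.
Min AVC = 83
The firm should shut down if P < 83.

83
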